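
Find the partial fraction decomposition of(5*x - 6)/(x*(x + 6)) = 6/(x + 6) - 1/x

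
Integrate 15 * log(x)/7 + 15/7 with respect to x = 15*x*log(x)/7 + C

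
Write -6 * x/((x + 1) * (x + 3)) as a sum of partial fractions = -9/(x + 3) + 3/(x + 1)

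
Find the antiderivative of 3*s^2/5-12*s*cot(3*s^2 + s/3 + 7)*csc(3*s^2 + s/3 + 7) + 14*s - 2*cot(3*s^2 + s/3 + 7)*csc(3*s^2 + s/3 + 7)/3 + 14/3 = s^3/5 + 7*s^2 + 14*s/3 + 2*csc(3*s^2 + s/3 + 7) + C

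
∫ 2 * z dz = z^2 + C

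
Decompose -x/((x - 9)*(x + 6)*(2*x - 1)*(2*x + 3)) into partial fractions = 1/(126*(2*x + 3)) + 1/(442*(2*x - 1)) - 2/(585*(x + 6)) - 1/(595*(x - 9))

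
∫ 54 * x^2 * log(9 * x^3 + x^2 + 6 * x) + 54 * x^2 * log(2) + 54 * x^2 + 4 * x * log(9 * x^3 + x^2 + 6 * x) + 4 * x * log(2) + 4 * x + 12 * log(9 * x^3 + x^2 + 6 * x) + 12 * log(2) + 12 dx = 2*x*(9*x^2 + x + 6)*log(2*x*(9*x^2 + x + 6)) + C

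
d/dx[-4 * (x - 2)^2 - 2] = 16 - 8*x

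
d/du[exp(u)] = exp(u)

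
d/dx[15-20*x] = -20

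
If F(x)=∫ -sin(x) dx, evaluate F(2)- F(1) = -cos(1) + cos(2)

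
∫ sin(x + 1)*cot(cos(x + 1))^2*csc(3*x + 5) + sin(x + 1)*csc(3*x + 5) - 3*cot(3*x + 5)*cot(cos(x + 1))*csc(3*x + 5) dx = cot(cos(x + 1))*csc(3*x + 5) + C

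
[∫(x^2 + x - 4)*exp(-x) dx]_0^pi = -1 + (-pi^2 - 3*pi + 1)*exp(-pi)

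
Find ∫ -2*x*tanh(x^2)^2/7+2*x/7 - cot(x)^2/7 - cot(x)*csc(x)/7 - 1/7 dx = cot(x)/7 + tanh(x^2)/7 + csc(x)/7 + C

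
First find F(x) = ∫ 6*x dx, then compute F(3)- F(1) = 24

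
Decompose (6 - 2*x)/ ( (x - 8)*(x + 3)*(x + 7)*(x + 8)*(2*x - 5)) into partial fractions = -16/(48279*(2*x - 5)) + 11/(840*(x + 8)) - 1/(57*(x + 7)) + 3/(605*(x + 3)) - 1/(2904*(x - 8))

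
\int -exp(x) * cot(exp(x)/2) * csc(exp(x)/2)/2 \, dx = csc(exp(x)/2) + C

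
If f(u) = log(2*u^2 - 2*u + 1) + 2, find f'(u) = (4*u - 2)/(2*u^2 - 2*u + 1)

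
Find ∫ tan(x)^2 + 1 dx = tan(x) + C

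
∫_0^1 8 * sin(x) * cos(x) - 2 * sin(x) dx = -2*cos(2) + 2*cos(1)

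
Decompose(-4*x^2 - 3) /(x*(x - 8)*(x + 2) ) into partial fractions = -19/(20*(x + 2)) - 259/(80*(x - 8)) + 3/(16*x)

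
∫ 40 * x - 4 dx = 20*x^2 - 4*x + C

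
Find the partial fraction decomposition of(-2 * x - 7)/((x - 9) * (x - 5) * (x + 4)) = 1/(117*(x + 4)) + 17/(36*(x - 5)) - 25/(52*(x - 9))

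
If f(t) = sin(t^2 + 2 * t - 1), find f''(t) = -4*t^2*sin(t^2 + 2*t - 1) - 8*t*sin(t^2 + 2*t - 1) - 4*sin(t^2 + 2*t - 1) + 2*cos(t^2 + 2*t - 1)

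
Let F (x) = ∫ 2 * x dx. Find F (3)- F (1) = 8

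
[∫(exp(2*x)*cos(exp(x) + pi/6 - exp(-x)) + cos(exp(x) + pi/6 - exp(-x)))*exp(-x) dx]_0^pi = sin(-exp(-pi) + pi/6 + exp(pi)) - 1/2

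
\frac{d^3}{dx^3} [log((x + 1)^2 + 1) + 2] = (4*x^3 + 12*x^2 - 8)/(x^6 + 6*x^5 + 18*x^4 + 32*x^3 + 36*x^2 + 24*x + 8)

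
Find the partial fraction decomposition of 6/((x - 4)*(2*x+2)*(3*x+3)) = -1/(25*(x + 1)) - 1/(5*(x + 1)^2) + 1/(25*(x - 4))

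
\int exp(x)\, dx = exp(x) + C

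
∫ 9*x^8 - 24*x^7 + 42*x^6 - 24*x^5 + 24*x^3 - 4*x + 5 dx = x^9 - 3*x^8 + 6*x^7 - 4*x^6 + 6*x^4 - 2*x^2 + 5*x + C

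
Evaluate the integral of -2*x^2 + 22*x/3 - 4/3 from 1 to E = -2*exp(3)/3 - 4*E/3 - 5/3 + 11*exp(2)/3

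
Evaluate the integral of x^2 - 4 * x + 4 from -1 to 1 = 26/3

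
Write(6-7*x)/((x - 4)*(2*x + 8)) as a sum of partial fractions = -17/(8*(x + 4)) - 11/(8*(x - 4))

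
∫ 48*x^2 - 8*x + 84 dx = 16*x^3 - 4*x^2 + 84*x + C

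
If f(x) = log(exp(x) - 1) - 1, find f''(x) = -exp(x)/(exp(2*x) - 2*exp(x) + 1)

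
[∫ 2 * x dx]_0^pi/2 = pi^2/4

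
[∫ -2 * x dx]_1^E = 1 - exp(2)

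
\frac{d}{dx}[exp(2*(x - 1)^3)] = 6*x^2*exp(2*x^3 - 6*x^2 + 6*x - 2) - 12*x*exp(2*x^3 - 6*x^2 + 6*x - 2) + 6*exp(2*x^3 - 6*x^2 + 6*x - 2)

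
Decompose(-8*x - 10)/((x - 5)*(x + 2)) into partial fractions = -6/(7*(x + 2)) - 50/(7*(x - 5))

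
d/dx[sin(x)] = cos(x)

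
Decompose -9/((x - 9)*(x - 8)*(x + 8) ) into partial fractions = -9/(272*(x + 8)) + 9/(16*(x - 8)) - 9/(17*(x - 9))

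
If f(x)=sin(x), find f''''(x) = sin(x)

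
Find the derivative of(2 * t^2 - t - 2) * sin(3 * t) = 6*t^2*cos(3*t) + 4*t*sin(3*t) - 3*t*cos(3*t) - sin(3*t) - 6*cos(3*t)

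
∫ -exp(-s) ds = exp(-s) + C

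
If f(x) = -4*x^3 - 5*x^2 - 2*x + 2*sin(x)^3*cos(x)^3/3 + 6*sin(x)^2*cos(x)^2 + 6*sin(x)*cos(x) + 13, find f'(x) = -12*x^2 - 10*x + (1 - cos(2*x))^3/2 - 3*(1 - cos(2*x))^2/2 + 3*sin(4*x) + 5*cos(2*x) - 1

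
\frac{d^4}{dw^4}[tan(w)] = 24*tan(w)^5 + 40*tan(w)^3 + 16*tan(w)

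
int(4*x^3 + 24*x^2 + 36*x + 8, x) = x^4 + 8*x^3 + 18*x^2 + 8*x + C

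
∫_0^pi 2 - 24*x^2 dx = (2 - 4*pi)*(pi + 2*pi^2)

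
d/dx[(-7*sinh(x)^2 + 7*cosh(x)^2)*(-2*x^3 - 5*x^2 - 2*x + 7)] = -42*x^2 - 70*x - 14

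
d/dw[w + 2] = 1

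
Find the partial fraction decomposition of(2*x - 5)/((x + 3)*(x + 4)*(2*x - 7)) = 8/(195*(2*x - 7)) - 13/(15*(x + 4)) + 11/(13*(x + 3))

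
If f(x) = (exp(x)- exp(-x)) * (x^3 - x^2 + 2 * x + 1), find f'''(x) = (x^3*exp(2*x) + x^3 + 8*x^2*exp(2*x) - 10*x^2 + 14*x*exp(2*x) + 26*x + 7*exp(2*x) - 17)*exp(-x)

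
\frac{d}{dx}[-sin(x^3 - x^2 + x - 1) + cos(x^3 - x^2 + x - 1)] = -3*x^2*sin(x^3 - x^2 + x - 1) - 3*x^2*cos(x^3 - x^2 + x - 1) + 2*x*sin(x^3 - x^2 + x - 1) + 2*x*cos(x^3 - x^2 + x - 1) - sin(x^3 - x^2 + x - 1) - cos(x^3 - x^2 + x - 1)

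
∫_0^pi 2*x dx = pi^2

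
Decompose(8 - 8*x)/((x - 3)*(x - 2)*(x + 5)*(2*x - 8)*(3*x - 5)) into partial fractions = 27/(70*(3*x - 5)) + 1/(420*(x + 5)) - 2/(7*(x - 2)) + 1/(4*(x - 3)) - 2/(21*(x - 4))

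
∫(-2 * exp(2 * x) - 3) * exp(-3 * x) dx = 2*exp(-x) + exp(-3*x) + C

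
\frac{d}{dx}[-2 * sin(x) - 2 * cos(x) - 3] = 2*sin(x) - 2*cos(x)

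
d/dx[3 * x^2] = 6*x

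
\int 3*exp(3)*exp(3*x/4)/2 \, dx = 2*exp(3*x/4 + 3) + C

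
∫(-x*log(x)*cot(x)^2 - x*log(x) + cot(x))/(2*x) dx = log(x)*cot(x)/2 + C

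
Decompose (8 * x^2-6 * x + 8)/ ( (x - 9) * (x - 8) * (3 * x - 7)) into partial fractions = 169/(170*(3*x - 7)) - 472/(17*(x - 8)) + 301/(10*(x - 9))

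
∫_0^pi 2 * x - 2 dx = -1 + (-1 + pi)^2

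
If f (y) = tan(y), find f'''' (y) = 24*tan(y)^5 + 40*tan(y)^3 + 16*tan(y)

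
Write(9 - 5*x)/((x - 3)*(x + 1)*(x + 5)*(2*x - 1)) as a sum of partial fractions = -52/(165*(2*x - 1)) - 17/(176*(x + 5)) + 7/(24*(x + 1)) - 3/(80*(x - 3))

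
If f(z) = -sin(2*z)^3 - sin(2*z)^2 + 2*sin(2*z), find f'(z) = -6*sin(2*z)^2*cos(2*z) - 2*sin(4*z) + 4*cos(2*z)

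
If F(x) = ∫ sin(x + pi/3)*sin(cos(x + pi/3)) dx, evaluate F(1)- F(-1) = -cos(sin(pi/6 + 1)) + cos(cos(1 + pi/3))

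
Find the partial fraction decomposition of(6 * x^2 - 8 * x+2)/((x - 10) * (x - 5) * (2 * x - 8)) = 11/(2*(x - 4)) - 56/(5*(x - 5)) + 87/(10*(x - 10))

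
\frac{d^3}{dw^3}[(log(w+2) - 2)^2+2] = (4*log(w + 2) - 14)/(w^3 + 6*w^2 + 12*w + 8)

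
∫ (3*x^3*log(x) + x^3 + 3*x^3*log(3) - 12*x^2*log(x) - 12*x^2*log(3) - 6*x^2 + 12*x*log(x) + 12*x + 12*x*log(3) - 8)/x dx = (x - 2)^3*log(3*x) + C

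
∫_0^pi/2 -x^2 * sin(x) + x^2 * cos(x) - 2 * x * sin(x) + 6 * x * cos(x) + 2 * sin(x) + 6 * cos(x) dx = -4 + (pi/2 + 2)^2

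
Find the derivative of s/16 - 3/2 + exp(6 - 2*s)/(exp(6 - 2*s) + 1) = (-30*exp(2*s - 6) + exp(4*s - 12) + 1)/(16*exp(-12)*exp(4*s) + 32*exp(-6)*exp(2*s) + 16)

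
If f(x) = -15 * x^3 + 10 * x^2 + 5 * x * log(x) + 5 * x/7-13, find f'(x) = -45*x^2 + 20*x + 5*log(x) + 40/7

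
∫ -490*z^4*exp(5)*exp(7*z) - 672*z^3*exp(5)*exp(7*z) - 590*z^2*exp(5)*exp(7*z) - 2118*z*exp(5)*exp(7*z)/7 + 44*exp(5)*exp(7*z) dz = -2*(7*z + 5)*(35*z^3 + 3*z^2 + 28*z - 7)*exp(7*z + 5)/7 + C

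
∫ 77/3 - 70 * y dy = -35*y^2 + 77*y/3 + C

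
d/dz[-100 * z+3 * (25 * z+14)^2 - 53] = 3750*z + 2000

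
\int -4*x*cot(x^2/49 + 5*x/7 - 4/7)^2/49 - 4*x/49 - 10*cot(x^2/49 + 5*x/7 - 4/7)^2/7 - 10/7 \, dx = 2*cot(x^2/49 + 5*x/7 - 4/7) + C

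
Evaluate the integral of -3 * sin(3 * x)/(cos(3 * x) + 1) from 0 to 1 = log(cos(3) + 1) - log(2)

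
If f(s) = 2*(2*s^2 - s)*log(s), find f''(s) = (8*s*log(s) + 12*s - 2)/s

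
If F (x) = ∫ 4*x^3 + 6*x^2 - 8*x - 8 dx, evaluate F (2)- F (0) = 0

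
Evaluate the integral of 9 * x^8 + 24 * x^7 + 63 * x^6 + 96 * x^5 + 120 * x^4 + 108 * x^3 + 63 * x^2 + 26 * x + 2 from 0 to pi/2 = -pi^3/4 - 2*pi - pi^2/2 - 1 + (1 + pi^2/4 + pi + pi^3/8)^3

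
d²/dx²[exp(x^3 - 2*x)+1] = 9*x^4*exp(x^3 - 2*x) - 12*x^2*exp(x^3 - 2*x) + 6*x*exp(x^3 - 2*x) + 4*exp(x^3 - 2*x)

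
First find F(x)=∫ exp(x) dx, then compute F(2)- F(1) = -E + exp(2)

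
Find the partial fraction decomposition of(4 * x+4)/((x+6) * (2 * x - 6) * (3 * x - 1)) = -3/(19*(3*x - 1)) - 10/(171*(x + 6)) + 1/(9*(x - 3))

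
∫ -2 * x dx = -x^2 + C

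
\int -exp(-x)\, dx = exp(-x) + C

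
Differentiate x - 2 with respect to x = 1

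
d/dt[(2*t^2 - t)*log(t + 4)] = (4*t^2*log(t + 4) + 2*t^2 + 15*t*log(t + 4) - t - 4*log(t + 4))/(t + 4)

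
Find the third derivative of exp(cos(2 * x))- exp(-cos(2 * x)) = (-8*exp(2*cos(2*x))*sin(2*x)^3 + 24*exp(2*cos(2*x))*sin(2*x)*cos(2*x) + 8*exp(2*cos(2*x))*sin(2*x) - 8*sin(2*x)^3 - 24*sin(2*x)*cos(2*x) + 8*sin(2*x))*exp(-cos(2*x))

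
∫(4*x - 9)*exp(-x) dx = (5 - 4*x)*exp(-x) + C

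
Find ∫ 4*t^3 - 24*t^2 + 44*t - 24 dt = t^4 - 8*t^3 + 22*t^2 - 24*t + C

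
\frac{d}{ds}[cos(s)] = -sin(s)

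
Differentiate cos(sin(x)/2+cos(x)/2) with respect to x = -sqrt(2)*sin(sqrt(2)*sin(x + pi/4)/2)*cos(x + pi/4)/2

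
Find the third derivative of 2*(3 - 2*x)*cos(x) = -4*x*sin(x) + 6*sin(x) + 12*cos(x)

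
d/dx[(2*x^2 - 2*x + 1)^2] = 16*x^3 - 24*x^2 + 16*x - 4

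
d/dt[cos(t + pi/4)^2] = -cos(2*t)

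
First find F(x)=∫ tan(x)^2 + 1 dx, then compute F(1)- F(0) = tan(1)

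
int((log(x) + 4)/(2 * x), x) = (log(x) + 4)^2/4 + C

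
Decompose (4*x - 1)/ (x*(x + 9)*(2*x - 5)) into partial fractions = 36/(115*(2*x - 5)) - 37/(207*(x + 9)) + 1/(45*x)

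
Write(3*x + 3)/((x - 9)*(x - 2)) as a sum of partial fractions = -9/(7*(x - 2)) + 30/(7*(x - 9))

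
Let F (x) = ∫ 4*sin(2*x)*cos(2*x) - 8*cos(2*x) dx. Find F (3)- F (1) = -(-2 + sin(2))^2 + (-2 + sin(6))^2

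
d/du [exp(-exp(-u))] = exp(-u - exp(-u))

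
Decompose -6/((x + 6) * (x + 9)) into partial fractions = 2/(x + 9) - 2/(x + 6)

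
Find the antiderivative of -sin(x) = cos(x) + C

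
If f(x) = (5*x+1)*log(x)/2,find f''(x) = (5*x - 1)/(2*x^2)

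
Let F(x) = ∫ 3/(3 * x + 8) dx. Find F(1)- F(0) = -log(6) + log(33/4)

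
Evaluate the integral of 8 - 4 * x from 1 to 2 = 2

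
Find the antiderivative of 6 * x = 3*x^2 + C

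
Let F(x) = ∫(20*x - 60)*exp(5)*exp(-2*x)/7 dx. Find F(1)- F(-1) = -5*exp(7) + 15*exp(3)/7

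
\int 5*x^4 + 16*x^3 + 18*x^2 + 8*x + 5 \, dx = x^5 + 4*x^4 + 6*x^3 + 4*x^2 + 5*x + C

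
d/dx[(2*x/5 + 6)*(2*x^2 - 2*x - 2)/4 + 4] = 3*x^2/5 + 28*x/5 - 16/5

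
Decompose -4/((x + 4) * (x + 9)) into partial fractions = 4/(5*(x + 9)) - 4/(5*(x + 4))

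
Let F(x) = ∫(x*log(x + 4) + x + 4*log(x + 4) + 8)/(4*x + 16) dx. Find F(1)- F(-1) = -7*log(3)/4 + 9*log(5)/4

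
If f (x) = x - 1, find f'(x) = 1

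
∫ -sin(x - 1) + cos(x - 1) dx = sqrt(2)*cos(-x + pi/4 + 1) + C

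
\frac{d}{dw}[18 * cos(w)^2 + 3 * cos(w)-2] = -3*(12*cos(w) + 1)*sin(w)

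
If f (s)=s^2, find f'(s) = 2*s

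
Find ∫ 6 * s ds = 3*s^2 + C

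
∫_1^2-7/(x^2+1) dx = -7*pi/4 + 7*acot(2)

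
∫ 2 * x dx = x^2 + C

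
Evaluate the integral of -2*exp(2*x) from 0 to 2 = -(-1 + exp(2))^2 - 2*exp(2) + 2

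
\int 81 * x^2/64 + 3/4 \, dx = 27*x^3/64 + 3*x/4 + C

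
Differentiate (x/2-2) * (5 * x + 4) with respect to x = 5*x - 8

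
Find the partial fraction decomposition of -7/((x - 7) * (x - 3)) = 7/(4*(x - 3)) - 7/(4*(x - 7))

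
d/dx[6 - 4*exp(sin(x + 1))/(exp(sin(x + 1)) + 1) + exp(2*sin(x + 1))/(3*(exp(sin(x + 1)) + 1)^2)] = (-10*exp(2*sin(x + 1))*cos(x + 1) - 12*exp(sin(x + 1))*cos(x + 1))/(3*exp(3*sin(x + 1)) + 9*exp(2*sin(x + 1)) + 9*exp(sin(x + 1)) + 3)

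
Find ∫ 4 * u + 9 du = 2*u^2 + 9*u + C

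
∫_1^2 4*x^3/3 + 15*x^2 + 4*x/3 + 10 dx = 52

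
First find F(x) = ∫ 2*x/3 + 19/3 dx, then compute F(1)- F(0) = 20/3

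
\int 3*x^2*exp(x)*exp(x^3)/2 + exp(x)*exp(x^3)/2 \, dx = exp(x*(x^2 + 1))/2 + C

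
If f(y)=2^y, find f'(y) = 2^y*log(2)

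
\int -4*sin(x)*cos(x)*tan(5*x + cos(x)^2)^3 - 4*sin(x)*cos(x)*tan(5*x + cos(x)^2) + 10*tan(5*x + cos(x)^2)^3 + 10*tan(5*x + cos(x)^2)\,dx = tan(5*x + cos(x)^2)^2 + C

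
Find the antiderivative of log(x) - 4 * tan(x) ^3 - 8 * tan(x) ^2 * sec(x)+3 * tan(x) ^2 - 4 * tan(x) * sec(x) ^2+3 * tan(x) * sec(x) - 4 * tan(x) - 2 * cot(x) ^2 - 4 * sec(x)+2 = x*log(x) - 2*(tan(x) + sec(x))^2 + 3*tan(x) + 2*cot(x) + 3*sec(x) + C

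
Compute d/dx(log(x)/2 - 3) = 1/(2*x)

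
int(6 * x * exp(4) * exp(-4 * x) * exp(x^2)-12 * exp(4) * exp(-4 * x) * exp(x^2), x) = 3*exp((x - 2)^2) + C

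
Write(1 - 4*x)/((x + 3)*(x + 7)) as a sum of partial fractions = -29/(4*(x + 7)) + 13/(4*(x + 3))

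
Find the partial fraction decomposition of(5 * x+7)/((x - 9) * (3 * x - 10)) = -71/(17*(3*x - 10)) + 52/(17*(x - 9))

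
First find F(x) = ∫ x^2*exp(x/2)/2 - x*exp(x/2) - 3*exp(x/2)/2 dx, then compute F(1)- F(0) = -9 + 4*exp(1/2)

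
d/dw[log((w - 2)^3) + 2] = 3/(w - 2)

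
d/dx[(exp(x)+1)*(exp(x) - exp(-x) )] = (2*exp(3*x) + exp(2*x) + 1)*exp(-x)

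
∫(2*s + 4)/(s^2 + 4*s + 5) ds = log(3*(s + 2)^2 + 3) + C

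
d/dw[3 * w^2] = 6*w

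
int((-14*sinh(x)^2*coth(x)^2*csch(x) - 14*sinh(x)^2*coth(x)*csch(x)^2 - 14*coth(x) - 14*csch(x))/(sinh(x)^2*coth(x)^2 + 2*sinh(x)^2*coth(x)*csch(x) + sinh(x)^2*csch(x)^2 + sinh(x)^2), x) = 7*log((2*cosh(x) + cosh(2*x) + 1)/sinh(x)^2) + C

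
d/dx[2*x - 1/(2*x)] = (4*x^2 + 1)/(2*x^2)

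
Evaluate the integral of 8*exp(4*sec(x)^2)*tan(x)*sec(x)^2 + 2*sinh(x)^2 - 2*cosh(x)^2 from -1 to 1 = -4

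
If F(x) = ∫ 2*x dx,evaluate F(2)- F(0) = 4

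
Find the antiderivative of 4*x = 2*x^2 + C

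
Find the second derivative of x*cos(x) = -x*cos(x) - 2*sin(x)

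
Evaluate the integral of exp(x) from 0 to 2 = -1 + exp(2)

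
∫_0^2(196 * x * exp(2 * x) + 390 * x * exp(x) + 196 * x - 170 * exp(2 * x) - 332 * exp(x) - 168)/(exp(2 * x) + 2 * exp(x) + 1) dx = 2*exp(2)/(1 + exp(2)) + 53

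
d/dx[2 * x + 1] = 2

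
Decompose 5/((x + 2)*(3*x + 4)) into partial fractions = 15/(2*(3*x + 4)) - 5/(2*(x + 2))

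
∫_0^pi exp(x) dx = -1 + exp(pi)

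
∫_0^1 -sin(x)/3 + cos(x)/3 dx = -1/3 + cos(1)/3 + sin(1)/3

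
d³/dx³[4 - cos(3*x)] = -27*sin(3*x)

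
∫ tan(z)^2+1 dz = tan(z) + C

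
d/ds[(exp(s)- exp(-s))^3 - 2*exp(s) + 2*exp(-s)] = (3*exp(6*s) - 5*exp(4*s) - 5*exp(2*s) + 3)*exp(-3*s)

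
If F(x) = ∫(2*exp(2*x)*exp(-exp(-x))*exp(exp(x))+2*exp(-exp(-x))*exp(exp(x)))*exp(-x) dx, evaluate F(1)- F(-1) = -2*exp(-E + exp(-1)) + 2*exp(E - exp(-1))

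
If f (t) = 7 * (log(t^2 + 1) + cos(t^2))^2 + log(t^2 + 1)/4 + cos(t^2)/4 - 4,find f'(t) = (-56*t^3*log(t^2 + 1)*sin(t^2) - t^3*sin(t^2) - 28*t^3*sin(2*t^2) - 56*t*log(t^2 + 1)*sin(t^2) + 56*t*log(t^2 + 1) - t*sin(t^2) - 28*t*sin(2*t^2) + 56*t*cos(t^2) + t)/(2*t^2 + 2)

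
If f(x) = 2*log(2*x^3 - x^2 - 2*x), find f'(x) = (12*x^2 - 4*x - 4)/(2*x^3 - x^2 - 2*x)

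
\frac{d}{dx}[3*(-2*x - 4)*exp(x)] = -6*x*exp(x) - 18*exp(x)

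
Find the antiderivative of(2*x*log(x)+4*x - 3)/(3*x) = (2*x - 3)*(log(x) + 1)/3 + C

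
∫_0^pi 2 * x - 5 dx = -16 + (4 - pi)^2 + 3*pi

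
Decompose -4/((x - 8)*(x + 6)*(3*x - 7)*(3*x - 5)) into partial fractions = -18/(437*(3*x - 5)) + 18/(425*(3*x - 7)) + 2/(4025*(x + 6)) - 2/(2261*(x - 8))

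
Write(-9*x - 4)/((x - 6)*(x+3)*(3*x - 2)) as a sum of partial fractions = 45/(88*(3*x - 2)) + 23/(99*(x + 3)) - 29/(72*(x - 6))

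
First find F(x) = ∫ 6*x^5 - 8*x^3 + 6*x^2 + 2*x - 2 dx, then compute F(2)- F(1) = 48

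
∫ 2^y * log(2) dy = 2^y + C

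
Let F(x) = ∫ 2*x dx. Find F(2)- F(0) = 4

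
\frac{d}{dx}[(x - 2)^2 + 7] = 2*x - 4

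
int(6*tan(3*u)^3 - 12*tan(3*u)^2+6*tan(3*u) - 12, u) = (tan(3*u) - 2)^2 + C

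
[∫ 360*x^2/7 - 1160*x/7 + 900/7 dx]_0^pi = -10*(-3 + 2*pi)^2/7 - 30*pi/7 + 495/7 + 15*(-3 + 2*pi)^3/7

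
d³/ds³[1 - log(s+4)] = -2/(s^3 + 12*s^2 + 48*s + 64)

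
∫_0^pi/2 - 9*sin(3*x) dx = -3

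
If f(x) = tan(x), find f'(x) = cos(x)^(-2)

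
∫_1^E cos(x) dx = -sin(1) + sin(E)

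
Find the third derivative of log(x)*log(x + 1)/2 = (2*x^3*log(x) + 2*x^3*log(x + 1) - 6*x^3 + 6*x^2*log(x + 1) - 9*x^2 + 6*x*log(x + 1) - 3*x + 2*log(x + 1))/(2*x^6 + 6*x^5 + 6*x^4 + 2*x^3)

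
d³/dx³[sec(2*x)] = 48*tan(2*x)^3*sec(2*x) + 40*tan(2*x)*sec(2*x)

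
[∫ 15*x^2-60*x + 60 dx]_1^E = 5*(-2 + E)^3 + 5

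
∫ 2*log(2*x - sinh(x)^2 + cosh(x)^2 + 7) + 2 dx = 2*(x + 4)*log(2*x + 8) + C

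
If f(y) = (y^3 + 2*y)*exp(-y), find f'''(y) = (-y^3 + 9*y^2 - 20*y + 12)*exp(-y)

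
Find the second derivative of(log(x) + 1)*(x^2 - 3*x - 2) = (2*x^2*log(x) + 5*x^2 - 3*x + 2)/x^2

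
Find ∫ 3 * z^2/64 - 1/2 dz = z^3/64 - z/2 + C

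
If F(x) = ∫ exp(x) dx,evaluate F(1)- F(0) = -1 + E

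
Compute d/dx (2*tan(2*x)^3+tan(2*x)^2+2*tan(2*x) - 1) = 12*tan(2*x)^4 + 4*tan(2*x)^3 + 16*tan(2*x)^2 + 4*tan(2*x) + 4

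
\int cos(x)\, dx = sin(x) + C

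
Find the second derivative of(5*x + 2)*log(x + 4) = (5*x + 38)/(x^2 + 8*x + 16)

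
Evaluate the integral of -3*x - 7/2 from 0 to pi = -3*pi^2/2 - 7*pi/2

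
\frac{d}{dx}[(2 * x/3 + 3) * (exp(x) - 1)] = 2*x*exp(x)/3 + 11*exp(x)/3 - 2/3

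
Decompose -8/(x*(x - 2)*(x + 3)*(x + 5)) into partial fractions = 4/(35*(x + 5)) - 4/(15*(x + 3)) - 4/(35*(x - 2)) + 4/(15*x)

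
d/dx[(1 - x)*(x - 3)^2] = -3*x^2 + 14*x - 15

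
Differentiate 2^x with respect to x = 2^x*log(2)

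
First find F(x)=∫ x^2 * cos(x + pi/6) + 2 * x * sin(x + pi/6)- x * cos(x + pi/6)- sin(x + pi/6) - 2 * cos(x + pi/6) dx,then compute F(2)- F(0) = 1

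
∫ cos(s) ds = sin(s) + C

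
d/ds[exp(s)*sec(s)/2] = (sin(s)/cos(s) + 1)*exp(s)/(2*cos(s))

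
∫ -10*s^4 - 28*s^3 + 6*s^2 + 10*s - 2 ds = -2*s^5 - 7*s^4 + 2*s^3 + 5*s^2 - 2*s + C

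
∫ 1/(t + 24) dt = log(t/4 + 6) + C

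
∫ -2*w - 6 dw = -w^2 - 6*w + C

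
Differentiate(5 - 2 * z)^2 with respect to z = 8*z - 20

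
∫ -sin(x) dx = cos(x) + C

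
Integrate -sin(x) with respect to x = cos(x) + C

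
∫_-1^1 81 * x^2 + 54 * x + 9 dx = 72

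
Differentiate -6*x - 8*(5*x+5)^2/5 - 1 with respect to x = -80*x - 86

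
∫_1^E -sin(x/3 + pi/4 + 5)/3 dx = -cos(pi/4 + 16/3) + cos(pi/4 + E/3 + 5)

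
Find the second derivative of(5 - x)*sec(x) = (x - 2*x/cos(x)^2 - 2*sin(x)/cos(x) - 5 + 10/cos(x)^2)/cos(x)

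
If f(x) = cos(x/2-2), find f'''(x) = sin(x/2 - 2)/8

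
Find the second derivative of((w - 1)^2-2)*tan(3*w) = 18*w^2*tan(3*w)^3 + 18*w^2*tan(3*w) - 36*w*tan(3*w)^3 + 12*w*tan(3*w)^2 - 36*w*tan(3*w) + 12*w - 18*tan(3*w)^3 - 12*tan(3*w)^2 - 16*tan(3*w) - 12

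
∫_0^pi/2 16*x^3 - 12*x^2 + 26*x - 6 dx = -9 + (-pi/2 + 3 + pi^2/2)^2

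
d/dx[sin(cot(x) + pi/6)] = -cos(pi/6 + 1/tan(x))/sin(x)^2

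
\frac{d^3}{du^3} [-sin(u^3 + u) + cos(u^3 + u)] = sqrt(2)*(27*u^6*sin(u^3 + u + pi/4) + 27*u^4*sin(u^3 + u + pi/4) - 54*u^3*cos(u^3 + u + pi/4) + 9*u^2*sin(u^3 + u + pi/4) - 18*u*cos(u^3 + u + pi/4) - 5*sin(u^3 + u + pi/4))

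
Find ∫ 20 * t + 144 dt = 10*t^2 + 144*t + C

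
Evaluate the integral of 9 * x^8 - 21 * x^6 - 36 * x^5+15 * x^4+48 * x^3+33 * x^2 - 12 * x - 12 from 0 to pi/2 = (-2 - pi/2 + pi^3/8)^3 + 8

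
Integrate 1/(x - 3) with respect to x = log(6 - 2*x) + C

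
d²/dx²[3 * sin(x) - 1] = -3*sin(x)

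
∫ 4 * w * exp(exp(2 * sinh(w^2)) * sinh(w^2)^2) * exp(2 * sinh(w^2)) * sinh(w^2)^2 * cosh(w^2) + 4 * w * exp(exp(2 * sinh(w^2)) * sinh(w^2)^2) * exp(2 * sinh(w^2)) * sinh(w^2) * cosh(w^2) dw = exp(exp(2*sinh(w^2))*sinh(w^2)^2) + C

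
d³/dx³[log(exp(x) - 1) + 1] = (exp(2*x) + exp(x))/(exp(3*x) - 3*exp(2*x) + 3*exp(x) - 1)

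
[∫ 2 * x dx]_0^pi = pi^2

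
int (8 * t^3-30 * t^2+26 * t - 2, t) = 2*t^4 - 10*t^3 + 13*t^2 - 2*t + C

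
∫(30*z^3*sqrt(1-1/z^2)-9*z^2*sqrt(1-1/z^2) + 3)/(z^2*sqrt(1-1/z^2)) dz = 15*z^2 - 9*z - 3*acsc(z) + C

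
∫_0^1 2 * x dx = 1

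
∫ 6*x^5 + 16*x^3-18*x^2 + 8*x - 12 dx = x^6 + 4*x^4 - 6*x^3 + 4*x^2 - 12*x + C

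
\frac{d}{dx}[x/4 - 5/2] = 1/4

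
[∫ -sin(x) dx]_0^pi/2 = -1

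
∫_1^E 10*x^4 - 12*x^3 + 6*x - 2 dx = (-E + exp(3))*(-3*E + 2 + 2*exp(2))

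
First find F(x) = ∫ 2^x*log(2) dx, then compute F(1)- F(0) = 1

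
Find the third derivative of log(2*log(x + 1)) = (2*log(x + 1)^2 + 3*log(x + 1) + 2)/(x^3*log(x + 1)^3 + 3*x^2*log(x + 1)^3 + 3*x*log(x + 1)^3 + log(x + 1)^3)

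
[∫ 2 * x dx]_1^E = -1 + exp(2)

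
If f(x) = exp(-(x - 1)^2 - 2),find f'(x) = (2 - 2*x)*exp(-x^2 + 2*x - 3)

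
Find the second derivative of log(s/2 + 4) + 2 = -1/(s^2 + 16*s + 64)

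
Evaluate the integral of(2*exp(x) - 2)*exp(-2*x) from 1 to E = -(-1 + exp(-1))^2 + (-1 + exp(-E))^2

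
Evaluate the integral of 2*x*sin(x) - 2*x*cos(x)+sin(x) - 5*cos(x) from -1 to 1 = -6*sin(1) - 4*cos(1)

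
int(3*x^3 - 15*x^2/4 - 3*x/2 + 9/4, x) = 3*x^4/4 - 5*x^3/4 - 3*x^2/4 + 9*x/4 + C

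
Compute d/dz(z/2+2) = 1/2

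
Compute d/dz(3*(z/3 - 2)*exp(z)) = z*exp(z) - 5*exp(z)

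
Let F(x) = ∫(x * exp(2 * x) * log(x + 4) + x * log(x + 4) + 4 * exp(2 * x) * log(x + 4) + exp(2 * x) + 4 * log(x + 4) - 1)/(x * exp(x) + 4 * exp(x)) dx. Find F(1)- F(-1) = -(-E + exp(-1))*log(3) + (E - exp(-1))*log(5)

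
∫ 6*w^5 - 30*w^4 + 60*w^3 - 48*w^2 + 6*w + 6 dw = w^6 - 6*w^5 + 15*w^4 - 16*w^3 + 3*w^2 + 6*w + C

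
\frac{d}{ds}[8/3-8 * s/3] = -8/3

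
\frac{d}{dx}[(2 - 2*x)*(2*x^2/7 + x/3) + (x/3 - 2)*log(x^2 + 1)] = (-36*x^4 - 4*x^3 + 7*x^2*log(x^2 + 1) - 8*x^2 - 88*x + 7*log(x^2 + 1) + 14)/(21*x^2 + 21)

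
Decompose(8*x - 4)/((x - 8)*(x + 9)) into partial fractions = 76/(17*(x + 9)) + 60/(17*(x - 8))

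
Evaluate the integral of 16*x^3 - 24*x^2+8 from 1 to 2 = 12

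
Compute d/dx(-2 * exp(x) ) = -2*exp(x)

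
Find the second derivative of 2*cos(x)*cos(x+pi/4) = -4*cos(2*x + pi/4)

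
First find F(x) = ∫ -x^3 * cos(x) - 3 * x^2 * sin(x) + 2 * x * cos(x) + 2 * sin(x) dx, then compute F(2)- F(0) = -4*sin(2)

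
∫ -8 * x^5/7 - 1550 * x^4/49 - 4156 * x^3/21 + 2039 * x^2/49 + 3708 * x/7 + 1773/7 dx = -4*x^6/21 - 310*x^5/49 - 1039*x^4/21 + 2039*x^3/147 + 1854*x^2/7 + 1773*x/7 + C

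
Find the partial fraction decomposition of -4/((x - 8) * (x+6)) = 2/(7*(x + 6)) - 2/(7*(x - 8))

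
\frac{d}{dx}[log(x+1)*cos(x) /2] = (-x*log(x + 1)*sin(x) - log(x + 1)*sin(x) + cos(x))/(2*x + 2)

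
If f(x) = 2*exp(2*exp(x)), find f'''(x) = 4*exp(x + 2*exp(x)) + 24*exp(2*x + 2*exp(x)) + 16*exp(3*x + 2*exp(x))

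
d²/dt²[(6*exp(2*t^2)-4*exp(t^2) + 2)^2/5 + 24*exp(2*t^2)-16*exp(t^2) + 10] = 2304*t^2*exp(4*t^2)/5 - 1728*t^2*exp(3*t^2)/5 + 512*t^2*exp(2*t^2) - 384*t^2*exp(t^2)/5 + 288*exp(4*t^2)/5 - 288*exp(3*t^2)/5 + 128*exp(2*t^2) - 192*exp(t^2)/5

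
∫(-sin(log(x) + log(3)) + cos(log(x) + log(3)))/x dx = sqrt(2)*sin(log(x) + pi/4 + log(3)) + C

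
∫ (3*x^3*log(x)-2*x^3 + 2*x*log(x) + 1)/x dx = (log(x) - 1)*(x^3 + 2*x + 1) + C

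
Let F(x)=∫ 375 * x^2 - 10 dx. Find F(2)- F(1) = 865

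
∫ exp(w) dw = exp(w) + C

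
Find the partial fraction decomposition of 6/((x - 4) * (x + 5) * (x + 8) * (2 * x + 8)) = -1/(48*(x + 8)) + 1/(9*(x + 5)) - 3/(32*(x + 4)) + 1/(288*(x - 4))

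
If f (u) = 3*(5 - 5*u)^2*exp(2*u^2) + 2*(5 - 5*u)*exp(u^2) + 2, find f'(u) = 300*u^3*exp(2*u^2) - 600*u^2*exp(2*u^2) - 20*u^2*exp(u^2) + 450*u*exp(2*u^2) + 20*u*exp(u^2) - 150*exp(2*u^2) - 10*exp(u^2)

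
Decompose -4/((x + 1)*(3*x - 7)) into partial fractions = -6/(5*(3*x - 7)) + 2/(5*(x + 1))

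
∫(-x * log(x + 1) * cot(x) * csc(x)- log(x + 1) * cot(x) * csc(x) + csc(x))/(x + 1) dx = log(x + 1)*csc(x) + C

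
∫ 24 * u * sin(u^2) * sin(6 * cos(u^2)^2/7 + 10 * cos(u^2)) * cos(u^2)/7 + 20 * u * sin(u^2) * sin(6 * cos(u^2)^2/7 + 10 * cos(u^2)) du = cos(2*(3*cos(u^2) + 35)*cos(u^2)/7) + C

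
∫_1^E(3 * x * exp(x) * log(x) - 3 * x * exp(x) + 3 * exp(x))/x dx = 3*E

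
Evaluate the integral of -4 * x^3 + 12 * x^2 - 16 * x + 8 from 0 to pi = -(-1 + pi)^4 - 2*(-1 + pi)^2 + 3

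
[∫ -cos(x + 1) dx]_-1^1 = -sin(2)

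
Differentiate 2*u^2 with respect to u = 4*u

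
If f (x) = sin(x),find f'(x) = cos(x)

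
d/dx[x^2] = 2*x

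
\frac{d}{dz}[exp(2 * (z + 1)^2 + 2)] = 4*z*exp(2*z^2 + 4*z + 4) + 4*exp(2*z^2 + 4*z + 4)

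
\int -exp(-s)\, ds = exp(-s) + C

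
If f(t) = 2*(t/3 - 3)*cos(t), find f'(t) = -2*t*sin(t)/3 + 6*sin(t) + 2*cos(t)/3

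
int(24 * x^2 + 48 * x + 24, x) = 8*x^3 + 24*x^2 + 24*x + C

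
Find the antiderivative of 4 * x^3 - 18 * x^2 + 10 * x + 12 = x^4 - 6*x^3 + 5*x^2 + 12*x + C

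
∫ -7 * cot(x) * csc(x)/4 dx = 7*csc(x)/4 + C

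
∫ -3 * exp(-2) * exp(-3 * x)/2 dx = exp(-3*x - 2)/2 + C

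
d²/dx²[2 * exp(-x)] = 2*exp(-x)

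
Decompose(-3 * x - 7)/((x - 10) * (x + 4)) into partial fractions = -5/(14*(x + 4)) - 37/(14*(x - 10))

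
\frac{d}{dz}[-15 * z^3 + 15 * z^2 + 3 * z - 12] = -45*z^2 + 30*z + 3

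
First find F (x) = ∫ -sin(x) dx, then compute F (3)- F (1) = cos(3) - cos(1)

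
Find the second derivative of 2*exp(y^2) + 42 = 8*y^2*exp(y^2) + 4*exp(y^2)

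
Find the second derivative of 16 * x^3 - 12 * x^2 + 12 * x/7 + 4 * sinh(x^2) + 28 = 16*x^2*sinh(x^2) + 96*x + 8*cosh(x^2) - 24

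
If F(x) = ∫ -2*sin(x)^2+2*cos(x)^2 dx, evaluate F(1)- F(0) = sin(2)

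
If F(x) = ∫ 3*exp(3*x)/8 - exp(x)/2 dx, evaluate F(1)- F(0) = -E/2 + 3/8 + exp(3)/8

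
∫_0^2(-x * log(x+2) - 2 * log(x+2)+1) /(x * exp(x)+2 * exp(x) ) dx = -log(2) + exp(-2)*log(4)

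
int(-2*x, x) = -x^2 + C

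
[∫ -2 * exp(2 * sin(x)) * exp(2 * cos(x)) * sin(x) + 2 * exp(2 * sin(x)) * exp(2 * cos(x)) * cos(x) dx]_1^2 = -exp(2*cos(1) + 2*sin(1)) + exp(2*cos(2) + 2*sin(2))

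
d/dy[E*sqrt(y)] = E/(2*sqrt(y))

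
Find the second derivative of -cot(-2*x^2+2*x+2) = 4*(-8*x^2*cos(2*(-x^2 + x + 1))/sin(2*(-x^2 + x + 1)) + 8*x*cos(2*(-x^2 + x + 1))/sin(2*(-x^2 + x + 1)) - 1 - 2*cos(2*(-x^2 + x + 1))/sin(2*(-x^2 + x + 1)))/sin(2*(-x^2 + x + 1))^2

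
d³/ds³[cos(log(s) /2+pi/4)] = -sqrt(2)*(13*sin(log(s)/2) + cos(log(s)/2))/(16*s^3)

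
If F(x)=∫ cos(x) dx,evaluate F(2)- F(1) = -sin(1) + sin(2)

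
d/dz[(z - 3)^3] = 3*z^2 - 18*z + 27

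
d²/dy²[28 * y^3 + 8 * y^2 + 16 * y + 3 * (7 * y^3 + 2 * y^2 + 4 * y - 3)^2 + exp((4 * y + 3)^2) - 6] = 4410*y^4 + 1680*y^3 + 1024*y^2*exp(16*y^2 + 24*y + 9) + 2160*y^2 + 1536*y*exp(16*y^2 + 24*y + 9) - 300*y + 608*exp(16*y^2 + 24*y + 9) + 40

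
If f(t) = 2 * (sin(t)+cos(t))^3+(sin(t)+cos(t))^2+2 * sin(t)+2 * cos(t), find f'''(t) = -27*sqrt(2)*sin(3*t + pi/4) - 8*cos(2*t) - 5*sqrt(2)*cos(t + pi/4)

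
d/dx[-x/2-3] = -1/2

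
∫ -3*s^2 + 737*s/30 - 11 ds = -s^3 + 737*s^2/60 - 11*s + C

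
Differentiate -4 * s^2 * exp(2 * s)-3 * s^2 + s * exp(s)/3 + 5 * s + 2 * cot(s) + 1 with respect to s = -8*s^2*exp(2*s) - 8*s*exp(2*s) + s*exp(s)/3 - 6*s + exp(s)/3 - 2*cot(s)^2 + 3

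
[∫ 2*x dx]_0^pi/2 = pi^2/4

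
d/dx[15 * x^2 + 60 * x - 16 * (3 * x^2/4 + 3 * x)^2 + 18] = -36*x^3 - 216*x^2 - 258*x + 60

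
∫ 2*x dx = x^2 + C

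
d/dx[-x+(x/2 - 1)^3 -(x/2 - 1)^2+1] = 3*x^2/8 - 2*x + 3/2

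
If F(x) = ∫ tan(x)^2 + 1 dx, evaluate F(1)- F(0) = tan(1)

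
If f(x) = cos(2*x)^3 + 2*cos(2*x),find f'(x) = -6*sin(2*x)*cos(2*x)^2 - 4*sin(2*x)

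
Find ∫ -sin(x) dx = cos(x) + C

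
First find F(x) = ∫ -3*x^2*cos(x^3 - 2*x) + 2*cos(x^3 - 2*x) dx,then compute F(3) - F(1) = -sin(1) - sin(21)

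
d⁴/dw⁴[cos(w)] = cos(w)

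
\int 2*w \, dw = w^2 + C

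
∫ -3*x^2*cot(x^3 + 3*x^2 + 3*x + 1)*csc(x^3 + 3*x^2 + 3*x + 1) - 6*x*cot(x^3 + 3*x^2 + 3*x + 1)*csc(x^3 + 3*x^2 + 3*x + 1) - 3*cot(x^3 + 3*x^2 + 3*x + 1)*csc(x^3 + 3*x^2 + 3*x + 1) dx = csc((x + 1)^3) + C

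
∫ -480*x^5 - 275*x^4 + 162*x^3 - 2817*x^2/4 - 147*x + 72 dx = -80*x^6 - 55*x^5 + 81*x^4/2 - 939*x^3/4 - 147*x^2/2 + 72*x + C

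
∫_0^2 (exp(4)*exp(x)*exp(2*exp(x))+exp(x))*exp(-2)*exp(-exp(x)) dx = -exp(3) - exp(-exp(2) - 2) + exp(-3) + exp(2 + exp(2))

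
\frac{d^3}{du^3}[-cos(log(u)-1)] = (sin(log(u) - 1) - 3*cos(log(u) - 1))/u^3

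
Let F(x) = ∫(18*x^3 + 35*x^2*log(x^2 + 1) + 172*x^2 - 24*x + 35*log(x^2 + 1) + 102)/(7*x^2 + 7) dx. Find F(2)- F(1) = -2*log(2) + 7*log(5) + 129/7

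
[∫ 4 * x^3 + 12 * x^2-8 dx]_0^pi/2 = -4 + (-3 + (1 + pi/2)^2)^2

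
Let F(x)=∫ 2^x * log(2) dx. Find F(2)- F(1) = 2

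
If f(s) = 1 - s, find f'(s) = -1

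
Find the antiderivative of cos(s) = sin(s) + C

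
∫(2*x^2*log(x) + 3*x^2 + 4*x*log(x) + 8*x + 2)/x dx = ((x + 2)^2 - 2)*(log(x) + 1) + C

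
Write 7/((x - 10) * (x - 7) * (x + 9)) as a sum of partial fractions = 7/(304*(x + 9)) - 7/(48*(x - 7)) + 7/(57*(x - 10))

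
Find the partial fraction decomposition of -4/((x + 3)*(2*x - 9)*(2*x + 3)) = 2/(9*(2*x + 3)) - 2/(45*(2*x - 9)) - 4/(45*(x + 3))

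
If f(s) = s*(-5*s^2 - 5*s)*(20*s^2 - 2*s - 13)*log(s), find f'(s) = -500*s^4*log(s) - 100*s^4 - 360*s^3*log(s) - 90*s^3 + 225*s^2*log(s) + 75*s^2 + 130*s*log(s) + 65*s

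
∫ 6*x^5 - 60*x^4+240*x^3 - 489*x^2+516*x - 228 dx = x^6 - 12*x^5 + 60*x^4 - 163*x^3 + 258*x^2 - 228*x + C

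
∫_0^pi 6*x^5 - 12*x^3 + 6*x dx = 1 + (-1 + pi)^3*(1 + pi)^3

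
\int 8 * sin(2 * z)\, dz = 8*sin(z)^2 + C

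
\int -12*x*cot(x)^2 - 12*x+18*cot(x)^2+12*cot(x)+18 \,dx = (12*x - 18)*cot(x) + C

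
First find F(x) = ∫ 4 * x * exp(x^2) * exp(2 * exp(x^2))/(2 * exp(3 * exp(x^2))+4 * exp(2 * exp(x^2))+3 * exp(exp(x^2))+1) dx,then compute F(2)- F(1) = -log(exp(2*E)/(1 + exp(E))^2 + 1) + log(1 + exp(2*exp(4))/(1 + exp(exp(4)))^2)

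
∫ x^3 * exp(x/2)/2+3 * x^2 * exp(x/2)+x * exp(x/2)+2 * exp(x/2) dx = x*(x^2 + 2)*exp(x/2) + C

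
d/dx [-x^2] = -2*x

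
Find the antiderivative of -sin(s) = cos(s) + C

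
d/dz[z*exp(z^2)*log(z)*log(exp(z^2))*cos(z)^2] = z^2*(z^2*log(z)*cos(2*z) + z^2*log(z) - z*log(z)*sin(2*z) + 3*log(z)*cos(2*z)/2 + 3*log(z)/2 + cos(2*z)/2 + 1/2)*exp(z^2)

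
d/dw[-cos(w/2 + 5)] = sin(w/2 + 5)/2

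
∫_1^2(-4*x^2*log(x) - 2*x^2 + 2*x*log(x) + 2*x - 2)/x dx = -6*log(2)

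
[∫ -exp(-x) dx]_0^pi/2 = -1 + exp(-pi/2)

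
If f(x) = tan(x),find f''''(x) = 24*tan(x)^5 + 40*tan(x)^3 + 16*tan(x)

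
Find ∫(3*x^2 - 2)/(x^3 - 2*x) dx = log(3*x^3 - 6*x) + C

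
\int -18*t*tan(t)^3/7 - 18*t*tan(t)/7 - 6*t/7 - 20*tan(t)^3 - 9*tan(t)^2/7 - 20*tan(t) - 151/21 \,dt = -(9*t + 70)*(t + 3*tan(t)^2 + 9)/21 + C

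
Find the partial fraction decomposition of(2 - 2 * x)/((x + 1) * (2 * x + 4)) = -3/(x + 2) + 2/(x + 1)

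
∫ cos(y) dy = sin(y) + C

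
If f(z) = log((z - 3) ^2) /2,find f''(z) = -1/(z^2 - 6*z + 9)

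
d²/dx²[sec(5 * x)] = -25/cos(5*x) + 50/cos(5*x)^3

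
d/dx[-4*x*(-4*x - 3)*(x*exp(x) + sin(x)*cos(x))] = 16*x^3*exp(x) + 60*x^2*exp(x) + 16*x^2*cos(2*x) + 24*x*exp(x) + 16*x*sin(2*x) + 12*x*cos(2*x) + 6*sin(2*x)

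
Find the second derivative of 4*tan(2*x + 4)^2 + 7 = 96*tan(2*x + 4)^4 + 128*tan(2*x + 4)^2 + 32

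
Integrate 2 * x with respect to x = x^2 + C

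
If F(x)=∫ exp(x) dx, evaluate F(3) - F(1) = -E + exp(3)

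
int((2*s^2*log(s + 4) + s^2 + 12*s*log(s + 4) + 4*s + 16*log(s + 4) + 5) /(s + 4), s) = ((s + 2)^2 + 1)*log(s + 4) + C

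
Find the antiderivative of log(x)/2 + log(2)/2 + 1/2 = x*log(2*x)/2 + C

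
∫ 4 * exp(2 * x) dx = 2*exp(2*x) + C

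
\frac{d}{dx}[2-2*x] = -2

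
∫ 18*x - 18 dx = 9*x^2 - 18*x + C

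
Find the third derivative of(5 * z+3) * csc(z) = (5*z*cos(z)/sin(z) - 30*z*cos(z)/sin(z)^3 - 15 + 3*cos(z)/sin(z) + 30/sin(z)^2 - 18*cos(z)/sin(z)^3)/sin(z)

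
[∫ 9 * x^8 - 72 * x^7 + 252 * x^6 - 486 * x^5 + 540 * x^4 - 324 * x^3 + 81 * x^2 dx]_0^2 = 8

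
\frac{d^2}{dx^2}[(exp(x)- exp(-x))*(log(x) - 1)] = (x^2*exp(2*x)*log(x) - x^2*exp(2*x) - x^2*log(x) + x^2 + 2*x*exp(2*x) + 2*x - exp(2*x) + 1)*exp(-x)/x^2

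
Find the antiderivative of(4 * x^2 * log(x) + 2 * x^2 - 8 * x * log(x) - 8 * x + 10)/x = 2*((x - 2)^2 + 1)*log(x) + C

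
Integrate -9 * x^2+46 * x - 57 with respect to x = -3*x^3 + 23*x^2 - 57*x + C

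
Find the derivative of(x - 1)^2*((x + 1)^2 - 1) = 4*x^3 - 6*x + 2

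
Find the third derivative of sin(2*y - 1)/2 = -4*cos(2*y - 1)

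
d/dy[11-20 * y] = -20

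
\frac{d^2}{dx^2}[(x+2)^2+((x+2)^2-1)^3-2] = 30*x^4 + 240*x^3 + 684*x^2 + 816*x + 344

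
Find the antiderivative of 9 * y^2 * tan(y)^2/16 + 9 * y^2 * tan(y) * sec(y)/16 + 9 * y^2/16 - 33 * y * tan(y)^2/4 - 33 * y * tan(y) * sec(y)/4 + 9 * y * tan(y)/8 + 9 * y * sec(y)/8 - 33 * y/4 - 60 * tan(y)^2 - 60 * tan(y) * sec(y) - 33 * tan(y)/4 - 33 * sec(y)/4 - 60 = 3*(y - 20)*(3*y + 16)*(tan(y) + sec(y))/16 + C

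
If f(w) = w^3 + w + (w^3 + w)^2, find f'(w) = 6*w^5 + 8*w^3 + 3*w^2 + 2*w + 1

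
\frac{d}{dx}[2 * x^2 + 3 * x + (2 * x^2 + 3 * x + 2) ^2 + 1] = 16*x^3 + 36*x^2 + 38*x + 15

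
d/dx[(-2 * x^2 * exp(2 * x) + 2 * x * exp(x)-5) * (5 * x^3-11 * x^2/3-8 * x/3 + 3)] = -20*x^5*exp(2*x) - 106*x^4*exp(2*x)/3 + 10*x^4*exp(x) + 40*x^3*exp(2*x) + 98*x^3*exp(x)/3 + 4*x^2*exp(2*x) - 82*x^2*exp(x)/3 - 75*x^2 - 12*x*exp(2*x) - 14*x*exp(x)/3 + 110*x/3 + 6*exp(x) + 40/3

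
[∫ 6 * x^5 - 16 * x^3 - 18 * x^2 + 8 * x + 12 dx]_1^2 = -15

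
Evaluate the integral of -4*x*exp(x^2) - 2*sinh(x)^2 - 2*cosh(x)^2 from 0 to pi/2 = -2*exp(pi^2/4) - sinh(pi) + 2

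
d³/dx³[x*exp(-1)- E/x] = 6*E/x^4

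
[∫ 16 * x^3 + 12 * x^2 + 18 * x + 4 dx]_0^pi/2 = -4 + (pi/2 + 2 + pi^2/2)^2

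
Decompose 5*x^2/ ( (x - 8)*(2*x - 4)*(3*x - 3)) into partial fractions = 5/(42*(x - 1)) - 5/(9*(x - 2)) + 80/(63*(x - 8))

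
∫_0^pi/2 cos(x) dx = 1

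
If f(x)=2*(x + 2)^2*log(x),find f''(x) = (4*x^2*log(x) + 6*x^2 + 8*x - 8)/x^2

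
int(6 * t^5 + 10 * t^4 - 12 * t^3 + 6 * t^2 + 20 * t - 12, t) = t^6 + 2*t^5 - 3*t^4 + 2*t^3 + 10*t^2 - 12*t + C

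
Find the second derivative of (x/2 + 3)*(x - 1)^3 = 6*x^2 + 9*x - 15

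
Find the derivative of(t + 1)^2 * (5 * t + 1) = 15*t^2 + 22*t + 7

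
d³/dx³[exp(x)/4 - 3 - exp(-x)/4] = (exp(2*x) + 1)*exp(-x)/4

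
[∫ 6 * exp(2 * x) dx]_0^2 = -3 + 3*exp(4)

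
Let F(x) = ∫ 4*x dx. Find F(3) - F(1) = 16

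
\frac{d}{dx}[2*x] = 2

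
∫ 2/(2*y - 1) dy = log(1 - 2*y) + C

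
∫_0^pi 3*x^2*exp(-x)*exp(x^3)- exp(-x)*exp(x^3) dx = -1 + exp(-pi + pi^3)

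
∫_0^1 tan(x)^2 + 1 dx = tan(1)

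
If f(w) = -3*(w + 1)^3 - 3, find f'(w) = -9*w^2 - 18*w - 9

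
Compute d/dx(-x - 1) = -1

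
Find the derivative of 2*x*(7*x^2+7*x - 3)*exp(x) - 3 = 14*x^3*exp(x) + 56*x^2*exp(x) + 22*x*exp(x) - 6*exp(x)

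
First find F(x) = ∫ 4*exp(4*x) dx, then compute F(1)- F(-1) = -exp(-4) + exp(4)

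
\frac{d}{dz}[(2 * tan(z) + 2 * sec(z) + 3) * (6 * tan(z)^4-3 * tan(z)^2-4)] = 60*tan(z)^6 + 60*tan(z)^5*sec(z) + 72*tan(z)^5 + 42*tan(z)^4 + 30*tan(z)^3*sec(z) + 54*tan(z)^3 - 26*tan(z)^2 - 20*tan(z)*sec(z) - 18*tan(z) - 8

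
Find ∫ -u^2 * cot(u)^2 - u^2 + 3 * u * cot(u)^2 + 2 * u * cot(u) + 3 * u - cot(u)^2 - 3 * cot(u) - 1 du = (u^2 - 3*u + 1)*cot(u) + C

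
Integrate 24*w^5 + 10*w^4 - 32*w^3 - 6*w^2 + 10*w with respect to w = 4*w^6 + 2*w^5 - 8*w^4 - 2*w^3 + 5*w^2 + C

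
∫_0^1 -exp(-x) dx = -1 + exp(-1)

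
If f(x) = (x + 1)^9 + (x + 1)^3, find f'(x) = 9*x^8 + 72*x^7 + 252*x^6 + 504*x^5 + 630*x^4 + 504*x^3 + 255*x^2 + 78*x + 12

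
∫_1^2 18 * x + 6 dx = 33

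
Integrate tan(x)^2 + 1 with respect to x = tan(x) + C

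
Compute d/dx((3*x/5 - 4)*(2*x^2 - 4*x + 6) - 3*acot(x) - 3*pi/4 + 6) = (18*x^4 - 104*x^3 + 116*x^2 - 104*x + 113)/(5*x^2 + 5)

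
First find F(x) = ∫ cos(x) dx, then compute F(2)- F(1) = -sin(1) + sin(2)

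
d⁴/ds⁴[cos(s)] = cos(s)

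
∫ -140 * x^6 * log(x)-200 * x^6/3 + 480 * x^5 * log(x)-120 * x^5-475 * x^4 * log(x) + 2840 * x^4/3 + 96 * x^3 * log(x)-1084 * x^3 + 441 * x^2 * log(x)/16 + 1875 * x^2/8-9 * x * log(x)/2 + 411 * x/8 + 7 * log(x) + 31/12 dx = -(3*x*log(x) + x + 9)*(96*x^3 + 5*x^2*(8*x^2 - 16*x + 3)^2 - 192*x^2 + 36*x - 112)/48 + C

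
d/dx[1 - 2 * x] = -2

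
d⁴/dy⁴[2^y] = 2^y*log(2)^4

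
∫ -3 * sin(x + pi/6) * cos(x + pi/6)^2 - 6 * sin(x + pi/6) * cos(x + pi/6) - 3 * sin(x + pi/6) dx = (cos(x + pi/6) + 1)^3 + C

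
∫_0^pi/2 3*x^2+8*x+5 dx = -2 + (1 + pi/2)^2*(pi/2 + 2)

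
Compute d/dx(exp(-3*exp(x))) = -3*exp(x - 3*exp(x))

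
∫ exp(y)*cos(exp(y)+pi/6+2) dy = sin(exp(y) + pi/6 + 2) + C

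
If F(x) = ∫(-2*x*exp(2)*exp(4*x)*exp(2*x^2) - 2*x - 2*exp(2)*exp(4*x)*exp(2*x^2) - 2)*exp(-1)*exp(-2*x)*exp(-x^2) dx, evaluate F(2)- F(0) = -exp(9) - exp(-1) + exp(-9) + E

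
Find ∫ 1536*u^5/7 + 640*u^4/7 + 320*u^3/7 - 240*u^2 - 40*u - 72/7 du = 256*u^6/7 + 128*u^5/7 + 80*u^4/7 - 80*u^3 - 20*u^2 - 72*u/7 + C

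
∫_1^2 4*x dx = 6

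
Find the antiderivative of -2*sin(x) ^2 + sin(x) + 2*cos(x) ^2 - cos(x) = sin(2*x) - sqrt(2)*sin(x + pi/4) + C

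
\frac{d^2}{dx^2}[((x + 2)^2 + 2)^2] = 12*x^2 + 48*x + 56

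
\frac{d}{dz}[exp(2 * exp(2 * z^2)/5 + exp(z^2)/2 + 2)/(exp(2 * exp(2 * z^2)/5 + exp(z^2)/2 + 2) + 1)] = (5*z*exp(z^2 + 2*exp(2*z^2)/5 + exp(z^2)/2 + 2) + 8*z*exp(2*z^2 + 2*exp(2*z^2)/5 + exp(z^2)/2 + 2))/(10*exp(2)*exp(exp(z^2)/2)*exp(2*exp(2*z^2)/5) + 5*exp(4)*exp(exp(z^2))*exp(4*exp(2*z^2)/5) + 5)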